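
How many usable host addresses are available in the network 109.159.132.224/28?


Host bits = 32 - 28 = 4
Total addresses = 2^4 = 16
Usable = total - 2 (network and broadcast)
Usable hosts: 14


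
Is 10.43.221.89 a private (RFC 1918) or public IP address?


RFC 1918 private ranges:
  10.0.0.0/8 (10.0.0.0 - 10.255.255.255)
  172.16.0.0/12 (172.16.0.0 - 172.31.255.255)
  192.168.0.0/16 (192.168.0.0 - 192.168.255.255)
Private (in 10.0.0.0/8)


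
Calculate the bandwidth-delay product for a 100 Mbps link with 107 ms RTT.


BDP = bandwidth * RTT
= 100 Mbps * 107 ms
= 100 * 1e6 * 107 / 1000 bits
= 10700000 bits
= 1337500 bytes
= 1306.1523 KB
BDP = 10700000 bits (1337500 bytes)


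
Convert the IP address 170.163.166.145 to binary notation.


170 = 10101010
163 = 10100011
166 = 10100110
145 = 10010001
Binary: 10101010.10100011.10100110.10010001


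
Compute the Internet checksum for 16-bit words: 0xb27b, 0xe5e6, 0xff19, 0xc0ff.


Sum all words (with carry folding):
+ 0xb27b = 0xb27b
+ 0xe5e6 = 0x9862
+ 0xff19 = 0x977c
+ 0xc0ff = 0x587c
One's complement: ~0x587c
Checksum = 0xa783


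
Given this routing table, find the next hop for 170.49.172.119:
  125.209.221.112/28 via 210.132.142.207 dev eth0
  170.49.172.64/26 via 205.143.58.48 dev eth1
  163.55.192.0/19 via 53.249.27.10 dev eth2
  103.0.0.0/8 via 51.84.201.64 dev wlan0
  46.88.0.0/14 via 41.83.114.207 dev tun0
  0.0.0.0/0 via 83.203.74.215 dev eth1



Longest prefix match for 170.49.172.119:
  /28 125.209.221.112: no
  /26 170.49.172.64: MATCH
  /19 163.55.192.0: no
  /8 103.0.0.0: no
  /14 46.88.0.0: no
  /0 0.0.0.0: MATCH
Selected: next-hop 205.143.58.48 via eth1 (matched /26)


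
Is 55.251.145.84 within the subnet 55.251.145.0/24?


Subnet network: 55.251.145.0
Test IP AND mask: 55.251.145.0
Yes, 55.251.145.84 is in 55.251.145.0/24


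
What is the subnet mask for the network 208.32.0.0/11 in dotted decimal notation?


/11 means 11 network bits, 21 host bits
Binary: 11111111111000000000000000000000
Mask: 255.224.0.0


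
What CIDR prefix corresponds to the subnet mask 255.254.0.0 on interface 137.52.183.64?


Binary: 11111111.11111110.00000000.00000000
Count leading 1s
Prefix: /15


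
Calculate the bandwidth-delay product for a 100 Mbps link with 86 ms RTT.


BDP = bandwidth * RTT
= 100 Mbps * 86 ms
= 100 * 1e6 * 86 / 1000 bits
= 8600000 bits
= 1075000 bytes
= 1049.8047 KB
BDP = 8600000 bits (1075000 bytes)


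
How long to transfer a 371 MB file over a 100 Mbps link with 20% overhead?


Effective throughput = 100 * (1 - 20/100) = 80 Mbps
File size in Mb = 371 * 8 = 2968 Mb
Time = 2968 / 80
Time = 37.1 seconds


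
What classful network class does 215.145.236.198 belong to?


First octet: 215
Binary: 11010111
110xxxxx -> Class C (192-223)
Class C, default mask 255.255.255.0 (/24)


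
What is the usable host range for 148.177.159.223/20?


Network: 148.177.144.0
Broadcast: 148.177.159.255
First usable = network + 1
Last usable = broadcast - 1
Range: 148.177.144.1 to 148.177.159.254


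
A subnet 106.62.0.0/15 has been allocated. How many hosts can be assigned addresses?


Host bits = 32 - 15 = 17
Total addresses = 2^17 = 131072
Usable = total - 2 (network and broadcast)
Usable hosts: 131070


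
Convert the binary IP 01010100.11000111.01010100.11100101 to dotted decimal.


01010100 = 84
11000111 = 199
01010100 = 84
11100101 = 229
IP: 84.199.84.229


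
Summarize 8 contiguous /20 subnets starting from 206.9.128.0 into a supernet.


Original prefix: /20
Number of subnets: 8 = 2^3
New prefix = 20 - 3 = 17
Supernet: 206.9.128.0/17


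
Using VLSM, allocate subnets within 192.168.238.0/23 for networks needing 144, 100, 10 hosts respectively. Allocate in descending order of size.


144 hosts -> /24 (254 usable): 192.168.238.0/24
100 hosts -> /25 (126 usable): 192.168.239.0/25
10 hosts -> /28 (14 usable): 192.168.239.128/28
Allocation: 192.168.238.0/24 (144 hosts, 254 usable); 192.168.239.0/25 (100 hosts, 126 usable); 192.168.239.128/28 (10 hosts, 14 usable)


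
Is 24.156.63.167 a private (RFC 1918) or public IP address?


RFC 1918 private ranges:
  10.0.0.0/8 (10.0.0.0 - 10.255.255.255)
  172.16.0.0/12 (172.16.0.0 - 172.31.255.255)
  192.168.0.0/16 (192.168.0.0 - 192.168.255.255)
Public (not in any RFC 1918 range)


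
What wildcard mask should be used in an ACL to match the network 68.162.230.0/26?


Subnet mask: 255.255.255.192
Wildcard = 255.255.255.255 - subnet mask
255 - 255 = 0
255 - 255 = 0
255 - 255 = 0
255 - 192 = 63
Wildcard: 0.0.0.63


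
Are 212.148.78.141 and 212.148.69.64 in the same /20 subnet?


Mask: 255.255.240.0
212.148.78.141 AND mask = 212.148.64.0
212.148.69.64 AND mask = 212.148.64.0
Yes, same subnet (212.148.64.0)


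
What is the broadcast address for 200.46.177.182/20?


Network: 200.46.176.0/20
Host bits = 12
Set all host bits to 1:
Broadcast: 200.46.191.255


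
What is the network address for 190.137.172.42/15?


IP:   10111110.10001001.10101100.00101010
Mask: 11111111.11111110.00000000.00000000
AND operation:
Net:  10111110.10001000.00000000.00000000
Network: 190.136.0.0/15


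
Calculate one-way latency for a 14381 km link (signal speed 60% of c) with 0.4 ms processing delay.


Speed = 0.6 * 3e5 km/s = 180000 km/s
Propagation delay = 14381 / 180000 = 0.0799 s = 79.8944 ms
Processing delay = 0.4 ms
Total one-way latency = 80.2944 ms


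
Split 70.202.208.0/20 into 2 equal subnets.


New prefix = 20 + 1 = 21
Each subnet has 2048 addresses
  70.202.208.0/21
  70.202.216.0/21
Subnets: 70.202.208.0/21, 70.202.216.0/21


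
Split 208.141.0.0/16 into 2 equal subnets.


New prefix = 16 + 1 = 17
Each subnet has 32768 addresses
  208.141.0.0/17
  208.141.128.0/17
Subnets: 208.141.0.0/17, 208.141.128.0/17


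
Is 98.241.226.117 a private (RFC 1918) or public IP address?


RFC 1918 private ranges:
  10.0.0.0/8 (10.0.0.0 - 10.255.255.255)
  172.16.0.0/12 (172.16.0.0 - 172.31.255.255)
  192.168.0.0/16 (192.168.0.0 - 192.168.255.255)
Public (not in any RFC 1918 range)


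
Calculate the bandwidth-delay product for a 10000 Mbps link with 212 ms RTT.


BDP = bandwidth * RTT
= 10000 Mbps * 212 ms
= 10000 * 1e6 * 212 / 1000 bits
= 2120000000 bits
= 265000000 bytes
= 258789.0625 KB
BDP = 2120000000 bits (265000000 bytes)


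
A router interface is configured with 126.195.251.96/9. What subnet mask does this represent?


/9 means 9 network bits, 23 host bits
Binary: 11111111100000000000000000000000
Mask: 255.128.0.0


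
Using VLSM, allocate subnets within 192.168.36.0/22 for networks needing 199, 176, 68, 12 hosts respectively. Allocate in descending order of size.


199 hosts -> /24 (254 usable): 192.168.36.0/24
176 hosts -> /24 (254 usable): 192.168.37.0/24
68 hosts -> /25 (126 usable): 192.168.38.0/25
12 hosts -> /28 (14 usable): 192.168.38.128/28
Allocation: 192.168.36.0/24 (199 hosts, 254 usable); 192.168.37.0/24 (176 hosts, 254 usable); 192.168.38.0/25 (68 hosts, 126 usable); 192.168.38.128/28 (12 hosts, 14 usable)


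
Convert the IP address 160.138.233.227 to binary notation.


160 = 10100000
138 = 10001010
233 = 11101001
227 = 11100011
Binary: 10100000.10001010.11101001.11100011


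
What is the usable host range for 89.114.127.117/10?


Network: 89.64.0.0
Broadcast: 89.127.255.255
First usable = network + 1
Last usable = broadcast - 1
Range: 89.64.0.1 to 89.127.255.254


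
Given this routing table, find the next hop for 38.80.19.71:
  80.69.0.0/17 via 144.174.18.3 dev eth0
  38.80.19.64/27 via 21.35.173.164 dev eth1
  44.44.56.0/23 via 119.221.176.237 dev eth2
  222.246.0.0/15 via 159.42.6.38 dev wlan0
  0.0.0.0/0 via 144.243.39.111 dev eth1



Longest prefix match for 38.80.19.71:
  /17 80.69.0.0: no
  /27 38.80.19.64: MATCH
  /23 44.44.56.0: no
  /15 222.246.0.0: no
  /0 0.0.0.0: MATCH
Selected: next-hop 21.35.173.164 via eth1 (matched /27)


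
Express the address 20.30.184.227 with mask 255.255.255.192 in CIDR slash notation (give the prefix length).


Binary: 11111111.11111111.11111111.11000000
Count leading 1s
Prefix: /26


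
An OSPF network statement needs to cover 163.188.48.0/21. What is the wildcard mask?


Subnet mask: 255.255.248.0
Wildcard = 255.255.255.255 - subnet mask
255 - 255 = 0
255 - 255 = 0
255 - 248 = 7
255 - 0 = 255
Wildcard: 0.0.7.255


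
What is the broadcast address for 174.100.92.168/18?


Network: 174.100.64.0/18
Host bits = 14
Set all host bits to 1:
Broadcast: 174.100.127.255


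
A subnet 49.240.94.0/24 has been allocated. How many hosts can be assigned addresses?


Host bits = 32 - 24 = 8
Total addresses = 2^8 = 256
Usable = total - 2 (network and broadcast)
Usable hosts: 254


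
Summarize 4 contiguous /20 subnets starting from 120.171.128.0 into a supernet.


Original prefix: /20
Number of subnets: 4 = 2^2
New prefix = 20 - 2 = 18
Supernet: 120.171.128.0/18


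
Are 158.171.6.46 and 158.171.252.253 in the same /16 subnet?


Mask: 255.255.0.0
158.171.6.46 AND mask = 158.171.0.0
158.171.252.253 AND mask = 158.171.0.0
Yes, same subnet (158.171.0.0)


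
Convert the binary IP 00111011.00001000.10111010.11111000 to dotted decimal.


00111011 = 59
00001000 = 8
10111010 = 186
11111000 = 248
IP: 59.8.186.248


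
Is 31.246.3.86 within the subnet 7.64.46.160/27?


Subnet network: 7.64.46.160
Test IP AND mask: 31.246.3.64
No, 31.246.3.86 is not in 7.64.46.160/27


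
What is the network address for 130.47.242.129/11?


IP:   10000010.00101111.11110010.10000001
Mask: 11111111.11100000.00000000.00000000
AND operation:
Net:  10000010.00100000.00000000.00000000
Network: 130.32.0.0/11


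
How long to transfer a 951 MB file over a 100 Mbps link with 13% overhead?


Effective throughput = 100 * (1 - 13/100) = 87 Mbps
File size in Mb = 951 * 8 = 7608 Mb
Time = 7608 / 87
Time = 87.4483 seconds


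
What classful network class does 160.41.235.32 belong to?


First octet: 160
Binary: 10100000
10xxxxxx -> Class B (128-191)
Class B, default mask 255.255.0.0 (/16)


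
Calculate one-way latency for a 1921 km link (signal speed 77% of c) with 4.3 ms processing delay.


Speed = 0.77 * 3e5 km/s = 231000 km/s
Propagation delay = 1921 / 231000 = 0.0083 s = 8.316 ms
Processing delay = 4.3 ms
Total one-way latency = 12.616 ms


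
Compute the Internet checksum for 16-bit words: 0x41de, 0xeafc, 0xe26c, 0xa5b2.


Sum all words (with carry folding):
+ 0x41de = 0x41de
+ 0xeafc = 0x2cdb
+ 0xe26c = 0x0f48
+ 0xa5b2 = 0xb4fa
One's complement: ~0xb4fa
Checksum = 0x4b05


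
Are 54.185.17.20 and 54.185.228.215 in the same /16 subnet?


Mask: 255.255.0.0
54.185.17.20 AND mask = 54.185.0.0
54.185.228.215 AND mask = 54.185.0.0
Yes, same subnet (54.185.0.0)


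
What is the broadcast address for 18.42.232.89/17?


Network: 18.42.128.0/17
Host bits = 15
Set all host bits to 1:
Broadcast: 18.42.255.255


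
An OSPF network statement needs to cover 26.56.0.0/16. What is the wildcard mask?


Subnet mask: 255.255.0.0
Wildcard = 255.255.255.255 - subnet mask
255 - 255 = 0
255 - 255 = 0
255 - 0 = 255
255 - 0 = 255
Wildcard: 0.0.255.255


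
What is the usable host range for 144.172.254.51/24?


Network: 144.172.254.0
Broadcast: 144.172.254.255
First usable = network + 1
Last usable = broadcast - 1
Range: 144.172.254.1 to 144.172.254.254


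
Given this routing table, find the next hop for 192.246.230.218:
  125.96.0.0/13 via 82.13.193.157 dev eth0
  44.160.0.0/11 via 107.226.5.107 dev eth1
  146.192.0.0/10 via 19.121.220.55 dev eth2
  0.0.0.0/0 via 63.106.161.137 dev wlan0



Longest prefix match for 192.246.230.218:
  /13 125.96.0.0: no
  /11 44.160.0.0: no
  /10 146.192.0.0: no
  /0 0.0.0.0: MATCH
Selected: next-hop 63.106.161.137 via wlan0 (matched /0)


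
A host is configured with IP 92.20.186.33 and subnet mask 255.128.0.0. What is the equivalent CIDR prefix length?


Binary: 11111111.10000000.00000000.00000000
Count leading 1s
Prefix: /9


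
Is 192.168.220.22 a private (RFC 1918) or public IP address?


RFC 1918 private ranges:
  10.0.0.0/8 (10.0.0.0 - 10.255.255.255)
  172.16.0.0/12 (172.16.0.0 - 172.31.255.255)
  192.168.0.0/16 (192.168.0.0 - 192.168.255.255)
Private (in 192.168.0.0/16)


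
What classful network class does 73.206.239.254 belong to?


First octet: 73
Binary: 01001001
0xxxxxxx -> Class A (1-126)
Class A, default mask 255.0.0.0 (/8)


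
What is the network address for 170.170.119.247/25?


IP:   10101010.10101010.01110111.11110111
Mask: 11111111.11111111.11111111.10000000
AND operation:
Net:  10101010.10101010.01110111.10000000
Network: 170.170.119.128/25


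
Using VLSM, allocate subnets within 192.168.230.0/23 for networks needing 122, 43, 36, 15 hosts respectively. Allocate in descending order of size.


122 hosts -> /25 (126 usable): 192.168.230.0/25
43 hosts -> /26 (62 usable): 192.168.230.128/26
36 hosts -> /26 (62 usable): 192.168.230.192/26
15 hosts -> /27 (30 usable): 192.168.231.0/27
Allocation: 192.168.230.0/25 (122 hosts, 126 usable); 192.168.230.128/26 (43 hosts, 62 usable); 192.168.230.192/26 (36 hosts, 62 usable); 192.168.231.0/27 (15 hosts, 30 usable)


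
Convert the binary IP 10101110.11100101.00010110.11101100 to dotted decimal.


10101110 = 174
11100101 = 229
00010110 = 22
11101100 = 236
IP: 174.229.22.236


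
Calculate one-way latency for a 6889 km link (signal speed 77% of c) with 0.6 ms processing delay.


Speed = 0.77 * 3e5 km/s = 231000 km/s
Propagation delay = 6889 / 231000 = 0.0298 s = 29.8225 ms
Processing delay = 0.6 ms
Total one-way latency = 30.4225 ms


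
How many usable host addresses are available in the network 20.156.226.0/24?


Host bits = 32 - 24 = 8
Total addresses = 2^8 = 256
Usable = total - 2 (network and broadcast)
Usable hosts: 254


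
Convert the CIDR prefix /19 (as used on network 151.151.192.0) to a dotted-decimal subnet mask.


/19 means 19 network bits, 13 host bits
Binary: 11111111111111111110000000000000
Mask: 255.255.224.0


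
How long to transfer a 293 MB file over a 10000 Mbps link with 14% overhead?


Effective throughput = 10000 * (1 - 14/100) = 8600 Mbps
File size in Mb = 293 * 8 = 2344 Mb
Time = 2344 / 8600
Time = 0.2726 seconds


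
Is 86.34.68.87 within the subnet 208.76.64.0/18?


Subnet network: 208.76.64.0
Test IP AND mask: 86.34.64.0
No, 86.34.68.87 is not in 208.76.64.0/18


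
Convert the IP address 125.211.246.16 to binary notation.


125 = 01111101
211 = 11010011
246 = 11110110
16 = 00010000
Binary: 01111101.11010011.11110110.00010000


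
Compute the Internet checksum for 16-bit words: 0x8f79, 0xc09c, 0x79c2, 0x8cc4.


Sum all words (with carry folding):
+ 0x8f79 = 0x8f79
+ 0xc09c = 0x5016
+ 0x79c2 = 0xc9d8
+ 0x8cc4 = 0x569d
One's complement: ~0x569d
Checksum = 0xa962


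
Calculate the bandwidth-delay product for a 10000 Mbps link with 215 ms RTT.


BDP = bandwidth * RTT
= 10000 Mbps * 215 ms
= 10000 * 1e6 * 215 / 1000 bits
= 2150000000 bits
= 268750000 bytes
= 262451.1719 KB
BDP = 2150000000 bits (268750000 bytes)


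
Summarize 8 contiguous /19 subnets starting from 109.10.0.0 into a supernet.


Original prefix: /19
Number of subnets: 8 = 2^3
New prefix = 19 - 3 = 16
Supernet: 109.10.0.0/16


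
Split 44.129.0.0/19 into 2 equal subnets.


New prefix = 19 + 1 = 20
Each subnet has 4096 addresses
  44.129.0.0/20
  44.129.16.0/20
Subnets: 44.129.0.0/20, 44.129.16.0/20


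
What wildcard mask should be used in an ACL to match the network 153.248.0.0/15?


Subnet mask: 255.254.0.0
Wildcard = 255.255.255.255 - subnet mask
255 - 255 = 0
255 - 254 = 1
255 - 0 = 255
255 - 0 = 255
Wildcard: 0.1.255.255


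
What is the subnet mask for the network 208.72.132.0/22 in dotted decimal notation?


/22 means 22 network bits, 10 host bits
Binary: 11111111111111111111110000000000
Mask: 255.255.252.0


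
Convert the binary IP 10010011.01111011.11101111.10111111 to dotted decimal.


10010011 = 147
01111011 = 123
11101111 = 239
10111111 = 191
IP: 147.123.239.191


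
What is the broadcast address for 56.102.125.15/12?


Network: 56.96.0.0/12
Host bits = 20
Set all host bits to 1:
Broadcast: 56.111.255.255


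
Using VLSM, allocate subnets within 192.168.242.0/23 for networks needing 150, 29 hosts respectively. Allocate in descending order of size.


150 hosts -> /24 (254 usable): 192.168.242.0/24
29 hosts -> /27 (30 usable): 192.168.243.0/27
Allocation: 192.168.242.0/24 (150 hosts, 254 usable); 192.168.243.0/27 (29 hosts, 30 usable)


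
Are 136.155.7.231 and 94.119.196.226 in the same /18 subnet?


Mask: 255.255.192.0
136.155.7.231 AND mask = 136.155.0.0
94.119.196.226 AND mask = 94.119.192.0
No, different subnets (136.155.0.0 vs 94.119.192.0)


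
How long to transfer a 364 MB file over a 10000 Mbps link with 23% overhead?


Effective throughput = 10000 * (1 - 23/100) = 7700 Mbps
File size in Mb = 364 * 8 = 2912 Mb
Time = 2912 / 7700
Time = 0.3782 seconds


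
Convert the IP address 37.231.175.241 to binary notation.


37 = 00100101
231 = 11100111
175 = 10101111
241 = 11110001
Binary: 00100101.11100111.10101111.11110001


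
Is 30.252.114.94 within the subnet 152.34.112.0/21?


Subnet network: 152.34.112.0
Test IP AND mask: 30.252.112.0
No, 30.252.114.94 is not in 152.34.112.0/21


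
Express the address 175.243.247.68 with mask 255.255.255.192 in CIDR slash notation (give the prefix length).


Binary: 11111111.11111111.11111111.11000000
Count leading 1s
Prefix: /26


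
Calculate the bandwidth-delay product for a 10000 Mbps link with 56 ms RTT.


BDP = bandwidth * RTT
= 10000 Mbps * 56 ms
= 10000 * 1e6 * 56 / 1000 bits
= 560000000 bits
= 70000000 bytes
= 68359.375 KB
BDP = 560000000 bits (70000000 bytes)


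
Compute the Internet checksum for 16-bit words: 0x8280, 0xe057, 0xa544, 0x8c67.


Sum all words (with carry folding):
+ 0x8280 = 0x8280
+ 0xe057 = 0x62d8
+ 0xa544 = 0x081d
+ 0x8c67 = 0x9484
One's complement: ~0x9484
Checksum = 0x6b7b


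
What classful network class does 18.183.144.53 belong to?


First octet: 18
Binary: 00010010
0xxxxxxx -> Class A (1-126)
Class A, default mask 255.0.0.0 (/8)


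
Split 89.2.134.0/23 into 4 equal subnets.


New prefix = 23 + 2 = 25
Each subnet has 128 addresses
  89.2.134.0/25
  89.2.134.128/25
  89.2.135.0/25
  89.2.135.128/25
Subnets: 89.2.134.0/25, 89.2.134.128/25, 89.2.135.0/25, 89.2.135.128/25


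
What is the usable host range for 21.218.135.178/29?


Network: 21.218.135.176
Broadcast: 21.218.135.183
First usable = network + 1
Last usable = broadcast - 1
Range: 21.218.135.177 to 21.218.135.182


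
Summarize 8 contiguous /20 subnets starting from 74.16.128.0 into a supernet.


Original prefix: /20
Number of subnets: 8 = 2^3
New prefix = 20 - 3 = 17
Supernet: 74.16.128.0/17


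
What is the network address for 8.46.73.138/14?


IP:   00001000.00101110.01001001.10001010
Mask: 11111111.11111100.00000000.00000000
AND operation:
Net:  00001000.00101100.00000000.00000000
Network: 8.44.0.0/14


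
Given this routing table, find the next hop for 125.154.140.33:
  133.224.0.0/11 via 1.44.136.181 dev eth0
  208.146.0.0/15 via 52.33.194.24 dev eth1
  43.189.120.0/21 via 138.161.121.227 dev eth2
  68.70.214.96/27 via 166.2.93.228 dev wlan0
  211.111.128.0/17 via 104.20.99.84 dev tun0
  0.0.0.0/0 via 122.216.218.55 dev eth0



Longest prefix match for 125.154.140.33:
  /11 133.224.0.0: no
  /15 208.146.0.0: no
  /21 43.189.120.0: no
  /27 68.70.214.96: no
  /17 211.111.128.0: no
  /0 0.0.0.0: MATCH
Selected: next-hop 122.216.218.55 via eth0 (matched /0)


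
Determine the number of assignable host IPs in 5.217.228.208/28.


Host bits = 32 - 28 = 4
Total addresses = 2^4 = 16
Usable = total - 2 (network and broadcast)
Usable hosts: 14


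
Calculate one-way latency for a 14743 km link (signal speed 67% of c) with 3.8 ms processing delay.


Speed = 0.67 * 3e5 km/s = 201000 km/s
Propagation delay = 14743 / 201000 = 0.0733 s = 73.3483 ms
Processing delay = 3.8 ms
Total one-way latency = 77.1483 ms


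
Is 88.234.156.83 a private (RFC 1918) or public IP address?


RFC 1918 private ranges:
  10.0.0.0/8 (10.0.0.0 - 10.255.255.255)
  172.16.0.0/12 (172.16.0.0 - 172.31.255.255)
  192.168.0.0/16 (192.168.0.0 - 192.168.255.255)
Public (not in any RFC 1918 range)


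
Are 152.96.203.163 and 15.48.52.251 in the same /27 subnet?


Mask: 255.255.255.224
152.96.203.163 AND mask = 152.96.203.160
15.48.52.251 AND mask = 15.48.52.224
No, different subnets (152.96.203.160 vs 15.48.52.224)


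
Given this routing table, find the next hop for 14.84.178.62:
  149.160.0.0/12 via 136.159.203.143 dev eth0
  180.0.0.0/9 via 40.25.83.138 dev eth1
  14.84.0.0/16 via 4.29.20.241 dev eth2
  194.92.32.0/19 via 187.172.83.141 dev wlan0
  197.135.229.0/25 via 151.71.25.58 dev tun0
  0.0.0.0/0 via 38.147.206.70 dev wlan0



Longest prefix match for 14.84.178.62:
  /12 149.160.0.0: no
  /9 180.0.0.0: no
  /16 14.84.0.0: MATCH
  /19 194.92.32.0: no
  /25 197.135.229.0: no
  /0 0.0.0.0: MATCH
Selected: next-hop 4.29.20.241 via eth2 (matched /16)


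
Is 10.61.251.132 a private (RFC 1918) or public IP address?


RFC 1918 private ranges:
  10.0.0.0/8 (10.0.0.0 - 10.255.255.255)
  172.16.0.0/12 (172.16.0.0 - 172.31.255.255)
  192.168.0.0/16 (192.168.0.0 - 192.168.255.255)
Private (in 10.0.0.0/8)


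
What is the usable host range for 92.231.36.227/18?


Network: 92.231.0.0
Broadcast: 92.231.63.255
First usable = network + 1
Last usable = broadcast - 1
Range: 92.231.0.1 to 92.231.63.254


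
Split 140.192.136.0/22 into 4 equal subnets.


New prefix = 22 + 2 = 24
Each subnet has 256 addresses
  140.192.136.0/24
  140.192.137.0/24
  140.192.138.0/24
  140.192.139.0/24
Subnets: 140.192.136.0/24, 140.192.137.0/24, 140.192.138.0/24, 140.192.139.0/24


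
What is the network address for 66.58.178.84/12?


IP:   01000010.00111010.10110010.01010100
Mask: 11111111.11110000.00000000.00000000
AND operation:
Net:  01000010.00110000.00000000.00000000
Network: 66.48.0.0/12


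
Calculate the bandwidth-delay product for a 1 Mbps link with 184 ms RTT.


BDP = bandwidth * RTT
= 1 Mbps * 184 ms
= 1 * 1e6 * 184 / 1000 bits
= 184000 bits
= 23000 bytes
= 22.4609 KB
BDP = 184000 bits (23000 bytes)


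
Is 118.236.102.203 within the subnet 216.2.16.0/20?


Subnet network: 216.2.16.0
Test IP AND mask: 118.236.96.0
No, 118.236.102.203 is not in 216.2.16.0/20


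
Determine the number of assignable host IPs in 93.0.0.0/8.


Host bits = 32 - 8 = 24
Total addresses = 2^24 = 16777216
Usable = total - 2 (network and broadcast)
Usable hosts: 16777214


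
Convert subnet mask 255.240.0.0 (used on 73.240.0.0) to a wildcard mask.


Subnet mask: 255.240.0.0
Wildcard = 255.255.255.255 - subnet mask
255 - 255 = 0
255 - 240 = 15
255 - 0 = 255
255 - 0 = 255
Wildcard: 0.15.255.255


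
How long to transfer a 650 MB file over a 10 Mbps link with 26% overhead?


Effective throughput = 10 * (1 - 26/100) = 7.4 Mbps
File size in Mb = 650 * 8 = 5200 Mb
Time = 5200 / 7.4
Time = 702.7027 seconds


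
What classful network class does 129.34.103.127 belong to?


First octet: 129
Binary: 10000001
10xxxxxx -> Class B (128-191)
Class B, default mask 255.255.0.0 (/16)


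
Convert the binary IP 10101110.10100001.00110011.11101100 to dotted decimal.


10101110 = 174
10100001 = 161
00110011 = 51
11101100 = 236
IP: 174.161.51.236


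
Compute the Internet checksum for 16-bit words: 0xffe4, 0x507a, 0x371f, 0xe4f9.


Sum all words (with carry folding):
+ 0xffe4 = 0xffe4
+ 0x507a = 0x505f
+ 0x371f = 0x877e
+ 0xe4f9 = 0x6c78
One's complement: ~0x6c78
Checksum = 0x9387


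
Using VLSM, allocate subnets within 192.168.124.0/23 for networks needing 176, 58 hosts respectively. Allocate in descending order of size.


176 hosts -> /24 (254 usable): 192.168.124.0/24
58 hosts -> /26 (62 usable): 192.168.125.0/26
Allocation: 192.168.124.0/24 (176 hosts, 254 usable); 192.168.125.0/26 (58 hosts, 62 usable)


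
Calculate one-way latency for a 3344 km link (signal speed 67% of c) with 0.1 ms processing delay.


Speed = 0.67 * 3e5 km/s = 201000 km/s
Propagation delay = 3344 / 201000 = 0.0166 s = 16.6368 ms
Processing delay = 0.1 ms
Total one-way latency = 16.7368 ms


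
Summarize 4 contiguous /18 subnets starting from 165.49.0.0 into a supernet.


Original prefix: /18
Number of subnets: 4 = 2^2
New prefix = 18 - 2 = 16
Supernet: 165.49.0.0/16


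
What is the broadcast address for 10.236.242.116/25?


Network: 10.236.242.0/25
Host bits = 7
Set all host bits to 1:
Broadcast: 10.236.242.127


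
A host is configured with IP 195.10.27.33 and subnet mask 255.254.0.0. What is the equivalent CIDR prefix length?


Binary: 11111111.11111110.00000000.00000000
Count leading 1s
Prefix: /15


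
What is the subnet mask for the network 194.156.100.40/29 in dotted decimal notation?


/29 means 29 network bits, 3 host bits
Binary: 11111111111111111111111111111000
Mask: 255.255.255.248


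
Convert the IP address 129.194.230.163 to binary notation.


129 = 10000001
194 = 11000010
230 = 11100110
163 = 10100011
Binary: 10000001.11000010.11100110.10100011


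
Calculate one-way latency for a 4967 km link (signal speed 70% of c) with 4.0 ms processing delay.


Speed = 0.7 * 3e5 km/s = 210000 km/s
Propagation delay = 4967 / 210000 = 0.0237 s = 23.6524 ms
Processing delay = 4.0 ms
Total one-way latency = 27.6524 ms


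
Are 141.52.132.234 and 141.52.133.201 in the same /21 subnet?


Mask: 255.255.248.0
141.52.132.234 AND mask = 141.52.128.0
141.52.133.201 AND mask = 141.52.128.0
Yes, same subnet (141.52.128.0)


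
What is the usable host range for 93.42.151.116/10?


Network: 93.0.0.0
Broadcast: 93.63.255.255
First usable = network + 1
Last usable = broadcast - 1
Range: 93.0.0.1 to 93.63.255.254


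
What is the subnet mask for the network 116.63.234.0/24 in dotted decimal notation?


/24 means 24 network bits, 8 host bits
Binary: 11111111111111111111111100000000
Mask: 255.255.255.0


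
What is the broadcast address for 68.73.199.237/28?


Network: 68.73.199.224/28
Host bits = 4
Set all host bits to 1:
Broadcast: 68.73.199.239


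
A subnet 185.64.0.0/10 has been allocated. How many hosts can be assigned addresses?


Host bits = 32 - 10 = 22
Total addresses = 2^22 = 4194304
Usable = total - 2 (network and broadcast)
Usable hosts: 4194302


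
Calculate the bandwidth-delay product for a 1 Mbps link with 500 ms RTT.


BDP = bandwidth * RTT
= 1 Mbps * 500 ms
= 1 * 1e6 * 500 / 1000 bits
= 500000 bits
= 62500 bytes
= 61.0352 KB
BDP = 500000 bits (62500 bytes)


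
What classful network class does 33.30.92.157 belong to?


First octet: 33
Binary: 00100001
0xxxxxxx -> Class A (1-126)
Class A, default mask 255.0.0.0 (/8)


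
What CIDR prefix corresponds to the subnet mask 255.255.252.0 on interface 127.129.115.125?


Binary: 11111111.11111111.11111100.00000000
Count leading 1s
Prefix: /22


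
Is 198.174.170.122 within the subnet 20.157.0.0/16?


Subnet network: 20.157.0.0
Test IP AND mask: 198.174.0.0
No, 198.174.170.122 is not in 20.157.0.0/16


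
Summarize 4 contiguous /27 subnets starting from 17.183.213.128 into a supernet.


Original prefix: /27
Number of subnets: 4 = 2^2
New prefix = 27 - 2 = 25
Supernet: 17.183.213.128/25


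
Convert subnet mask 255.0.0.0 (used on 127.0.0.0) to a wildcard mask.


Subnet mask: 255.0.0.0
Wildcard = 255.255.255.255 - subnet mask
255 - 255 = 0
255 - 0 = 255
255 - 0 = 255
255 - 0 = 255
Wildcard: 0.255.255.255


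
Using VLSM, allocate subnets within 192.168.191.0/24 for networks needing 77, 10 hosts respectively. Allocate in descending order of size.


77 hosts -> /25 (126 usable): 192.168.191.0/25
10 hosts -> /28 (14 usable): 192.168.191.128/28
Allocation: 192.168.191.0/25 (77 hosts, 126 usable); 192.168.191.128/28 (10 hosts, 14 usable)


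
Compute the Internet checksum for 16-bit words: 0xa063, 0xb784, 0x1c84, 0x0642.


Sum all words (with carry folding):
+ 0xa063 = 0xa063
+ 0xb784 = 0x57e8
+ 0x1c84 = 0x746c
+ 0x0642 = 0x7aae
One's complement: ~0x7aae
Checksum = 0x8551


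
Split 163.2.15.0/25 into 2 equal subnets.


New prefix = 25 + 1 = 26
Each subnet has 64 addresses
  163.2.15.0/26
  163.2.15.64/26
Subnets: 163.2.15.0/26, 163.2.15.64/26


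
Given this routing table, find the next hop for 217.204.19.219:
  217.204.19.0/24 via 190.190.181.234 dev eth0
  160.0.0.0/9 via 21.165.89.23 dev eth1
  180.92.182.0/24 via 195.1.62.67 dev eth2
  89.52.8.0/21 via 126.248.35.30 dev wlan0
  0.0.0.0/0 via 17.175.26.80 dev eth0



Longest prefix match for 217.204.19.219:
  /24 217.204.19.0: MATCH
  /9 160.0.0.0: no
  /24 180.92.182.0: no
  /21 89.52.8.0: no
  /0 0.0.0.0: MATCH
Selected: next-hop 190.190.181.234 via eth0 (matched /24)


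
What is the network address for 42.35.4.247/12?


IP:   00101010.00100011.00000100.11110111
Mask: 11111111.11110000.00000000.00000000
AND operation:
Net:  00101010.00100000.00000000.00000000
Network: 42.32.0.0/12


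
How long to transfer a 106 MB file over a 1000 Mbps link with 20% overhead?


Effective throughput = 1000 * (1 - 20/100) = 800 Mbps
File size in Mb = 106 * 8 = 848 Mb
Time = 848 / 800
Time = 1.06 seconds


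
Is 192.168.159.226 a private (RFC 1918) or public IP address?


RFC 1918 private ranges:
  10.0.0.0/8 (10.0.0.0 - 10.255.255.255)
  172.16.0.0/12 (172.16.0.0 - 172.31.255.255)
  192.168.0.0/16 (192.168.0.0 - 192.168.255.255)
Private (in 192.168.0.0/16)


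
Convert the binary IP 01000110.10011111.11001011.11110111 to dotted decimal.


01000110 = 70
10011111 = 159
11001011 = 203
11110111 = 247
IP: 70.159.203.247


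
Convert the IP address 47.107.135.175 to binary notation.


47 = 00101111
107 = 01101011
135 = 10000111
175 = 10101111
Binary: 00101111.01101011.10000111.10101111


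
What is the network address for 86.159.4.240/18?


IP:   01010110.10011111.00000100.11110000
Mask: 11111111.11111111.11000000.00000000
AND operation:
Net:  01010110.10011111.00000000.00000000
Network: 86.159.0.0/18


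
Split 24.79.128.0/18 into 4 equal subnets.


New prefix = 18 + 2 = 20
Each subnet has 4096 addresses
  24.79.128.0/20
  24.79.144.0/20
  24.79.160.0/20
  24.79.176.0/20
Subnets: 24.79.128.0/20, 24.79.144.0/20, 24.79.160.0/20, 24.79.176.0/20


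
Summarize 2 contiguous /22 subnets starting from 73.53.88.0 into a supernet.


Original prefix: /22
Number of subnets: 2 = 2^1
New prefix = 22 - 1 = 21
Supernet: 73.53.88.0/21


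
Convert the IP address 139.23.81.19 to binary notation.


139 = 10001011
23 = 00010111
81 = 01010001
19 = 00010011
Binary: 10001011.00010111.01010001.00010011


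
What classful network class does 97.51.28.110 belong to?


First octet: 97
Binary: 01100001
0xxxxxxx -> Class A (1-126)
Class A, default mask 255.0.0.0 (/8)


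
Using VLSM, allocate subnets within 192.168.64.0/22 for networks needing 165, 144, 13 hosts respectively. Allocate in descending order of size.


165 hosts -> /24 (254 usable): 192.168.64.0/24
144 hosts -> /24 (254 usable): 192.168.65.0/24
13 hosts -> /28 (14 usable): 192.168.66.0/28
Allocation: 192.168.64.0/24 (165 hosts, 254 usable); 192.168.65.0/24 (144 hosts, 254 usable); 192.168.66.0/28 (13 hosts, 14 usable)


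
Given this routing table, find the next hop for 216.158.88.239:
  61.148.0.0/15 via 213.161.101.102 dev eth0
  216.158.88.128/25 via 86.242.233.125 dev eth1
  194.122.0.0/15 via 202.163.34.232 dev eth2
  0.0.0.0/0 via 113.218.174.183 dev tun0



Longest prefix match for 216.158.88.239:
  /15 61.148.0.0: no
  /25 216.158.88.128: MATCH
  /15 194.122.0.0: no
  /0 0.0.0.0: MATCH
Selected: next-hop 86.242.233.125 via eth1 (matched /25)


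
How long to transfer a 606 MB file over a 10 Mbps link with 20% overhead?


Effective throughput = 10 * (1 - 20/100) = 8 Mbps
File size in Mb = 606 * 8 = 4848 Mb
Time = 4848 / 8
Time = 606 seconds


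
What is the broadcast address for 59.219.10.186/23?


Network: 59.219.10.0/23
Host bits = 9
Set all host bits to 1:
Broadcast: 59.219.11.255


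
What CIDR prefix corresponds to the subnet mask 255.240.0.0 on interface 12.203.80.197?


Binary: 11111111.11110000.00000000.00000000
Count leading 1s
Prefix: /12


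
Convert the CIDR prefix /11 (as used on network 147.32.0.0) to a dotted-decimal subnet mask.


/11 means 11 network bits, 21 host bits
Binary: 11111111111000000000000000000000
Mask: 255.224.0.0


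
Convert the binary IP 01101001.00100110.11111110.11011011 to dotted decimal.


01101001 = 105
00100110 = 38
11111110 = 254
11011011 = 219
IP: 105.38.254.219


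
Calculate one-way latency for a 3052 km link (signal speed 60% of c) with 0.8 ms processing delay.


Speed = 0.6 * 3e5 km/s = 180000 km/s
Propagation delay = 3052 / 180000 = 0.017 s = 16.9556 ms
Processing delay = 0.8 ms
Total one-way latency = 17.7556 ms


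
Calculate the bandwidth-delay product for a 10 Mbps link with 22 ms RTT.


BDP = bandwidth * RTT
= 10 Mbps * 22 ms
= 10 * 1e6 * 22 / 1000 bits
= 220000 bits
= 27500 bytes
= 26.8555 KB
BDP = 220000 bits (27500 bytes)


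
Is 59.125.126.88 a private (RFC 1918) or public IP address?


RFC 1918 private ranges:
  10.0.0.0/8 (10.0.0.0 - 10.255.255.255)
  172.16.0.0/12 (172.16.0.0 - 172.31.255.255)
  192.168.0.0/16 (192.168.0.0 - 192.168.255.255)
Public (not in any RFC 1918 range)


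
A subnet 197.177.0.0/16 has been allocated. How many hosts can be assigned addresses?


Host bits = 32 - 16 = 16
Total addresses = 2^16 = 65536
Usable = total - 2 (network and broadcast)
Usable hosts: 65534


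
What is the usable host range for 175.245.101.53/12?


Network: 175.240.0.0
Broadcast: 175.255.255.255
First usable = network + 1
Last usable = broadcast - 1
Range: 175.240.0.1 to 175.255.255.254


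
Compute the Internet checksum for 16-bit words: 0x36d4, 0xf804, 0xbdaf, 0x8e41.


Sum all words (with carry folding):
+ 0x36d4 = 0x36d4
+ 0xf804 = 0x2ed9
+ 0xbdaf = 0xec88
+ 0x8e41 = 0x7aca
One's complement: ~0x7aca
Checksum = 0x8535


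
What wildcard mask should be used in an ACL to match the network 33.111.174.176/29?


Subnet mask: 255.255.255.248
Wildcard = 255.255.255.255 - subnet mask
255 - 255 = 0
255 - 255 = 0
255 - 255 = 0
255 - 248 = 7
Wildcard: 0.0.0.7


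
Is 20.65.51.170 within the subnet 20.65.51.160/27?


Subnet network: 20.65.51.160
Test IP AND mask: 20.65.51.160
Yes, 20.65.51.170 is in 20.65.51.160/27


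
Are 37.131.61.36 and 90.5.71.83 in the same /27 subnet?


Mask: 255.255.255.224
37.131.61.36 AND mask = 37.131.61.32
90.5.71.83 AND mask = 90.5.71.64
No, different subnets (37.131.61.32 vs 90.5.71.64)


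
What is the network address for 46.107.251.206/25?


IP:   00101110.01101011.11111011.11001110
Mask: 11111111.11111111.11111111.10000000
AND operation:
Net:  00101110.01101011.11111011.10000000
Network: 46.107.251.128/25


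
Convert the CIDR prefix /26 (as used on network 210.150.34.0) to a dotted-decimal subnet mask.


/26 means 26 network bits, 6 host bits
Binary: 11111111111111111111111111000000
Mask: 255.255.255.192


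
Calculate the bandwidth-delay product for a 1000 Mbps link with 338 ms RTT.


BDP = bandwidth * RTT
= 1000 Mbps * 338 ms
= 1000 * 1e6 * 338 / 1000 bits
= 338000000 bits
= 42250000 bytes
= 41259.7656 KB
BDP = 338000000 bits (42250000 bytes)


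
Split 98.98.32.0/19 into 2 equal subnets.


New prefix = 19 + 1 = 20
Each subnet has 4096 addresses
  98.98.32.0/20
  98.98.48.0/20
Subnets: 98.98.32.0/20, 98.98.48.0/20


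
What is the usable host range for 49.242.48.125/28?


Network: 49.242.48.112
Broadcast: 49.242.48.127
First usable = network + 1
Last usable = broadcast - 1
Range: 49.242.48.113 to 49.242.48.126


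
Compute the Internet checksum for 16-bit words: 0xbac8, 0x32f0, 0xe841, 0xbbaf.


Sum all words (with carry folding):
+ 0xbac8 = 0xbac8
+ 0x32f0 = 0xedb8
+ 0xe841 = 0xd5fa
+ 0xbbaf = 0x91aa
One's complement: ~0x91aa
Checksum = 0x6e55


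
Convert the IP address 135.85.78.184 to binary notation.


135 = 10000111
85 = 01010101
78 = 01001110
184 = 10111000
Binary: 10000111.01010101.01001110.10111000


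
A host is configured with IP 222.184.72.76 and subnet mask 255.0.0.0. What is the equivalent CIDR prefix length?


Binary: 11111111.00000000.00000000.00000000
Count leading 1s
Prefix: /8


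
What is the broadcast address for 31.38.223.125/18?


Network: 31.38.192.0/18
Host bits = 14
Set all host bits to 1:
Broadcast: 31.38.255.255


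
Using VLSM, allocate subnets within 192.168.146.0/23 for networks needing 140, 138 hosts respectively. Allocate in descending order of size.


140 hosts -> /24 (254 usable): 192.168.146.0/24
138 hosts -> /24 (254 usable): 192.168.147.0/24
Allocation: 192.168.146.0/24 (140 hosts, 254 usable); 192.168.147.0/24 (138 hosts, 254 usable)


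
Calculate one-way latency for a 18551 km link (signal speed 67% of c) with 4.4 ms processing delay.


Speed = 0.67 * 3e5 km/s = 201000 km/s
Propagation delay = 18551 / 201000 = 0.0923 s = 92.2935 ms
Processing delay = 4.4 ms
Total one-way latency = 96.6935 ms


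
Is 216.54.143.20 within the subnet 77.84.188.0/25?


Subnet network: 77.84.188.0
Test IP AND mask: 216.54.143.0
No, 216.54.143.20 is not in 77.84.188.0/25


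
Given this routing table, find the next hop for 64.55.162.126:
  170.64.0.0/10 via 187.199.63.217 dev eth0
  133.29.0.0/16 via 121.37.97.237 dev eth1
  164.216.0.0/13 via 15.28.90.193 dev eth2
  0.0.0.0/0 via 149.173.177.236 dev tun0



Longest prefix match for 64.55.162.126:
  /10 170.64.0.0: no
  /16 133.29.0.0: no
  /13 164.216.0.0: no
  /0 0.0.0.0: MATCH
Selected: next-hop 149.173.177.236 via tun0 (matched /0)


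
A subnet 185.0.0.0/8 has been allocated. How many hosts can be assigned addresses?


Host bits = 32 - 8 = 24
Total addresses = 2^24 = 16777216
Usable = total - 2 (network and broadcast)
Usable hosts: 16777214


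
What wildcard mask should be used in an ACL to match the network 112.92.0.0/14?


Subnet mask: 255.252.0.0
Wildcard = 255.255.255.255 - subnet mask
255 - 255 = 0
255 - 252 = 3
255 - 0 = 255
255 - 0 = 255
Wildcard: 0.3.255.255


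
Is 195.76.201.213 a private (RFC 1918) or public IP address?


RFC 1918 private ranges:
  10.0.0.0/8 (10.0.0.0 - 10.255.255.255)
  172.16.0.0/12 (172.16.0.0 - 172.31.255.255)
  192.168.0.0/16 (192.168.0.0 - 192.168.255.255)
Public (not in any RFC 1918 range)


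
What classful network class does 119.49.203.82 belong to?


First octet: 119
Binary: 01110111
0xxxxxxx -> Class A (1-126)
Class A, default mask 255.0.0.0 (/8)


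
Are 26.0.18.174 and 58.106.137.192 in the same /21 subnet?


Mask: 255.255.248.0
26.0.18.174 AND mask = 26.0.16.0
58.106.137.192 AND mask = 58.106.136.0
No, different subnets (26.0.16.0 vs 58.106.136.0)


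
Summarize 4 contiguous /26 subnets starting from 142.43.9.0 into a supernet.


Original prefix: /26
Number of subnets: 4 = 2^2
New prefix = 26 - 2 = 24
Supernet: 142.43.9.0/24


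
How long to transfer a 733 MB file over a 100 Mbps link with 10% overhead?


Effective throughput = 100 * (1 - 10/100) = 90 Mbps
File size in Mb = 733 * 8 = 5864 Mb
Time = 5864 / 90
Time = 65.1556 seconds


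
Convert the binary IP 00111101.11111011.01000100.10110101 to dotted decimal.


00111101 = 61
11111011 = 251
01000100 = 68
10110101 = 181
IP: 61.251.68.181


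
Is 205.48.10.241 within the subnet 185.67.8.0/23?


Subnet network: 185.67.8.0
Test IP AND mask: 205.48.10.0
No, 205.48.10.241 is not in 185.67.8.0/23
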